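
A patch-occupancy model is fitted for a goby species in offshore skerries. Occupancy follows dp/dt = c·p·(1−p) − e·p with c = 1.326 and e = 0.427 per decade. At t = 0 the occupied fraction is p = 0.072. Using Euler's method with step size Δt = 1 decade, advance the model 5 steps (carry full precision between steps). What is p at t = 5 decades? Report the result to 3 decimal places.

Update rule: p ← p + [c·p·(1−p) − e·p]·Δt with Δt = 1.
t = 1: p = 0.07200 + (+0.05785) = 0.12985
t = 2: p = 0.12985 + (+0.09438) = 0.22423
t = 3: p = 0.22423 + (+0.13491) = 0.35915
t = 4: p = 0.35915 + (+0.15184) = 0.51098
t = 5: p = 0.51098 + (+0.11315) = 0.62413

0.624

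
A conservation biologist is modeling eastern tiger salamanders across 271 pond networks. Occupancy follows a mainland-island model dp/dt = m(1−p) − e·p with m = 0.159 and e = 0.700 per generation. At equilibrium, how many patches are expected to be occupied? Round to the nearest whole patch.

50

p* = m/(m+e) = 0.159/0.8590 = 0.1851.
Expected occupied patches = N × p* = 271 × 0.1851 = 50.16 ≈ 50.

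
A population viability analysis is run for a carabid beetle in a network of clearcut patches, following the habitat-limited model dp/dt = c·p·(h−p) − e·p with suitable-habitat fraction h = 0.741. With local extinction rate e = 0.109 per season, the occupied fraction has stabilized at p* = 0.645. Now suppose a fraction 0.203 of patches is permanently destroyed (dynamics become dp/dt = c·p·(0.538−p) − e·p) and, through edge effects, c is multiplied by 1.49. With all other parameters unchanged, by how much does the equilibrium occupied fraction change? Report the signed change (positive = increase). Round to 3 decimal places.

Balance c(h−p*) = e gives c = e/(0.741 − 0.64500) = 0.109/0.09600 = 1.13542.
New p* = 0.538 − e/c = 0.538 − 0.10900/1.69178 = 0.47357.
Δp* = 0.47357 − 0.64500 = -0.17143.

-0.171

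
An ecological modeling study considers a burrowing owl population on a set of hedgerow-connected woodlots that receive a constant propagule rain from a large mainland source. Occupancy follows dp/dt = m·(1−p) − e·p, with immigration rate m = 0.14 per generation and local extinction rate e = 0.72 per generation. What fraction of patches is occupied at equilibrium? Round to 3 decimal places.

Setting dp/dt = 0: m − m·p* = e·p*, so m = (m+e)·p*.
p* = m/(m+e) = 0.14/(0.14+0.72) = 0.14/0.8600 = 0.1628.

0.163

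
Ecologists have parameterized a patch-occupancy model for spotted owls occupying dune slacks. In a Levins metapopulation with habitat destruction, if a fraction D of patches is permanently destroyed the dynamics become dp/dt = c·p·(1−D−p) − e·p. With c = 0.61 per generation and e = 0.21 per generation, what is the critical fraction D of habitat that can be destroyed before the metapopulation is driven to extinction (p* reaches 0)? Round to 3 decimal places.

The nontrivial equilibrium is p* = (1−D) − e/c; extinction occurs when this hits zero.
So D_crit = 1 − e/c = 1 − 0.21/0.61 = 1 − 0.3443 = 0.6557.
Note this equals the original equilibrium occupancy — the Levins extinction-debt result.

0.656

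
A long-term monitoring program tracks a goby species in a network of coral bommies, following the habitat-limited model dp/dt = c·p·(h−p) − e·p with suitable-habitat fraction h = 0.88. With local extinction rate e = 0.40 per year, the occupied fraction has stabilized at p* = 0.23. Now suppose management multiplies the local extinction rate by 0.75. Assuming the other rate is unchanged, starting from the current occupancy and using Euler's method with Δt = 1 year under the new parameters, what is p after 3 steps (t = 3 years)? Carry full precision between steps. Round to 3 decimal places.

Balance c(h−p*) = e gives c = e/(0.88 − 0.23000) = 0.40/0.65000 = 0.61538.
Starting from p₀ = 0.23000; update p ← p + (dp/dt)·Δt with the new parameters.
t = 1: p = 0.23000 + (+0.02300) = 0.25300
t = 2: p = 0.25300 + (+0.02172) = 0.27472
t = 3: p = 0.27472 + (+0.01991) = 0.29463

0.295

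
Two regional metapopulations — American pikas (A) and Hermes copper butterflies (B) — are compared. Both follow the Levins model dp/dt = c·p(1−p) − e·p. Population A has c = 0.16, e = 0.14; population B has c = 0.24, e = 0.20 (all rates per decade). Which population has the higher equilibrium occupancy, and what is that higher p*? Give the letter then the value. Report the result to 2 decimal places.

B, 0.17

A: p*_A = 1 − 0.14/0.16 = 0.1250.
B: p*_B = 1 − 0.20/0.24 = 0.1667.
B is higher at 0.1667.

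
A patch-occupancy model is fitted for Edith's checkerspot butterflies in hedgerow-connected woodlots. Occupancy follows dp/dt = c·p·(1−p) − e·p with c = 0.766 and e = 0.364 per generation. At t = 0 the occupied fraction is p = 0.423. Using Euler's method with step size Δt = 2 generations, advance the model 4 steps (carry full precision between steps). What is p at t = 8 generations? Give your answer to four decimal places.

Update rule: p ← p + [c·p·(1−p) − e·p]·Δt with Δt = 2.
p: 0.42300 → 0.48897  (Δp = +0.06597)
p: 0.48897 → 0.51581  (Δp = +0.02684)
p: 0.51581 → 0.52292  (Δp = +0.00710)
p: 0.52292 → 0.52443  (Δp = +0.00151)

0.5244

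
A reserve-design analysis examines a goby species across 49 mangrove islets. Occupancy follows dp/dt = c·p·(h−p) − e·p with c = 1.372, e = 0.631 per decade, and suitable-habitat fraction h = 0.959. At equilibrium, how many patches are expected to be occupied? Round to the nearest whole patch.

p* = h − e/c = 0.959 − 0.4599 = 0.4991.
Expected occupied patches = N × p* = 49 × 0.4991 = 24.46 ≈ 24.

24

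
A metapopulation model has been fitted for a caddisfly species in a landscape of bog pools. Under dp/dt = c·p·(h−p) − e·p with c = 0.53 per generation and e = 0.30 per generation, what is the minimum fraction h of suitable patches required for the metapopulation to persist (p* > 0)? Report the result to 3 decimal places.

0.566

p* = h − e/c is positive only when h > e/c.
h_min = e/c = 0.30/0.53 = 0.5660.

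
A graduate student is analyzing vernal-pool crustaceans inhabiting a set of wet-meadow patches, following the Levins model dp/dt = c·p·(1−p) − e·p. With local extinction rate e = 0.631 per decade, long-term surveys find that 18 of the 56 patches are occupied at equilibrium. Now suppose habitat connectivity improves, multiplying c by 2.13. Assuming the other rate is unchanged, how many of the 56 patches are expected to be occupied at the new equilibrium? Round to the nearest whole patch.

38

Observed p* = 18/56 = 0.32143.
Balance c(1−p*) = e gives c = e/(1 − 0.32143) = 0.631/0.67857 = 0.92990.
New p* = 1 − e/c = 1 − 0.63100/1.98069 = 0.68142.
Expected occupied = 56 × 0.68142 = 38.16 ≈ 38.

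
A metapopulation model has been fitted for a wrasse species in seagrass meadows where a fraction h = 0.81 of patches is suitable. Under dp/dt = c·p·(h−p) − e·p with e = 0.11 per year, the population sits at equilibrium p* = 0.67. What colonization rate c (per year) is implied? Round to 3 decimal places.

At equilibrium c(h−p*) = e, so c = e/(h−p*).
c = 0.11/(0.81 − 0.67) = 0.11/0.1400 = 0.7857.

0.786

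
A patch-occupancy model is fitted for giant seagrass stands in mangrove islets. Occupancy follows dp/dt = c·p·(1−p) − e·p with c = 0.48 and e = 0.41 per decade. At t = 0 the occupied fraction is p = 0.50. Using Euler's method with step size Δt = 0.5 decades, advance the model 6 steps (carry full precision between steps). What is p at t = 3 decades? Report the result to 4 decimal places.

0.3340

Update rule: p ← p + [c·p·(1−p) − e·p]·Δt with Δt = 0.5.
t = 0.5: p = 0.50000 + (-0.04250) = 0.45750
t = 1: p = 0.45750 + (-0.03422) = 0.42328
t = 1.5: p = 0.42328 + (-0.02818) = 0.39509
t = 2: p = 0.39509 + (-0.02364) = 0.37146
t = 2.5: p = 0.37146 + (-0.02011) = 0.35134
t = 3: p = 0.35134 + (-0.01733) = 0.33401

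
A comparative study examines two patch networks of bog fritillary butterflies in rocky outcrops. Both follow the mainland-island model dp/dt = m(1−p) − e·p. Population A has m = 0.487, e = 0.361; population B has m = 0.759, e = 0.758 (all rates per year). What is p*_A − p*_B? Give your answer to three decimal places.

0.074

A: p*_A = m/(m+e) = 0.487/0.8480 = 0.5743.
B: p*_B = 0.759/1.5170 = 0.5003.
p*_A − p*_B = 0.5743 − 0.5003 = 0.0740.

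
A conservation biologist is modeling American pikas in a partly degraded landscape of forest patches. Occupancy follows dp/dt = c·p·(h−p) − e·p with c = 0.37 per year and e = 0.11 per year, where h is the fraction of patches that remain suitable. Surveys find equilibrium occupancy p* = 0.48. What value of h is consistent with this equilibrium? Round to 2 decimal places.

At equilibrium c(h−p*) = e, so h = p* + e/c.
h = 0.48 + 0.11/0.37 = 0.48 + 0.2973 = 0.7773.

0.78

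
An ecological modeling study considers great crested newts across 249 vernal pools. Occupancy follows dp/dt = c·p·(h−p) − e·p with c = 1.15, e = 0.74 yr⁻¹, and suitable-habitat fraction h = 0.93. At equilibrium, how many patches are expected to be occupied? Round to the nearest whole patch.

p* = h − e/c = 0.93 − 0.6435 = 0.2865.
Expected occupied patches = N × p* = 249 × 0.2865 = 71.34 ≈ 71.

71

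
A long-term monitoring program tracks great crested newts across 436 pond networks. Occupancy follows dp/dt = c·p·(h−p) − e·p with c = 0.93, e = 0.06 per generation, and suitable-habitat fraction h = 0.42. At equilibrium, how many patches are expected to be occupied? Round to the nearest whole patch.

155

p* = h − e/c = 0.42 − 0.0645 = 0.3555.
Expected occupied patches = N × p* = 436 × 0.3555 = 154.99 ≈ 155.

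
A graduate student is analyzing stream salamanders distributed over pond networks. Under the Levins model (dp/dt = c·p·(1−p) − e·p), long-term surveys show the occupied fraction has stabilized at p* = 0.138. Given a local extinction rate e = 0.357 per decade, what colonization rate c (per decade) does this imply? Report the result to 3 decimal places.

0.414

At equilibrium c(1−p*) = e, so c = e/(1−p*).
c = 0.357/(1 − 0.138) = 0.357/0.8620 = 0.4142.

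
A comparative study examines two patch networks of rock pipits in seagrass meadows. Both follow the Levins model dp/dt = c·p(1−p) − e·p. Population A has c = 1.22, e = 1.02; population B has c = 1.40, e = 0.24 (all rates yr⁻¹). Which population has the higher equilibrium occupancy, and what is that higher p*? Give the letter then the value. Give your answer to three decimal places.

A: p*_A = 1 − 1.02/1.22 = 0.1639.
B: p*_B = 1 − 0.24/1.40 = 0.8286.
B is higher at 0.8286.

B, 0.829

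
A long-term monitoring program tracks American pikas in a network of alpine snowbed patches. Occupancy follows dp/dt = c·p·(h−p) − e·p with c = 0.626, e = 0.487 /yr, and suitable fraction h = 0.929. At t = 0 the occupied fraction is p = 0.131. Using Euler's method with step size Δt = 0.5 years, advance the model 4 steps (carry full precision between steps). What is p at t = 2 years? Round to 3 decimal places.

Update rule: p ← p + [c·p·(h−p) − e·p]·Δt with Δt = 0.5.
step 1: Δp = +0.00082, p = 0.13182
step 2: Δp = +0.00079, p = 0.13262
step 3: Δp = +0.00076, p = 0.13338
step 4: Δp = +0.00074, p = 0.13412

0.134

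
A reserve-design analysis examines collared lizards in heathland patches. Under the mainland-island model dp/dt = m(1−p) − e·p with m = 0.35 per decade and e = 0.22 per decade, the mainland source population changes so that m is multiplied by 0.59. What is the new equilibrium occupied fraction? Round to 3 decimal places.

Before: p* = 0.35/(0.35+0.22) = 0.6140.
After: m = 0.2065, e = 0.22; p* = 0.2065/0.4265 = 0.4842.

0.484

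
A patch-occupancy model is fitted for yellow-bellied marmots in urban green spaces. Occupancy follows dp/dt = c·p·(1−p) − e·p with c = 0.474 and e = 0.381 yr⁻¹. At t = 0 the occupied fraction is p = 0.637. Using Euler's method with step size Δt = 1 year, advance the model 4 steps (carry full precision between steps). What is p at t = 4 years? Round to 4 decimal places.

0.3488

Update rule: p ← p + [c·p·(1−p) − e·p]·Δt with Δt = 1.
  1  |  dp/dt·Δt = -0.133094  |  p_1 = 0.503906
  2  |  dp/dt·Δt = -0.073496  |  p_2 = 0.430411
  3  |  dp/dt·Δt = -0.047782  |  p_3 = 0.382629
  4  |  dp/dt·Δt = -0.033811  |  p_4 = 0.348817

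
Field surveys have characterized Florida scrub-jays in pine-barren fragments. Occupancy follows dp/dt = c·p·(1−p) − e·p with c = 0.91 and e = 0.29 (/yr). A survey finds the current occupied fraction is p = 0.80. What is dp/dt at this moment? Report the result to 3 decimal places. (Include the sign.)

-0.086

Colonization term: c·p·(1−p) = 0.91×0.80×0.2000 = 0.14560.
Extinction term: e·p = 0.23200.
dp/dt = 0.14560 − 0.23200 = -0.08640.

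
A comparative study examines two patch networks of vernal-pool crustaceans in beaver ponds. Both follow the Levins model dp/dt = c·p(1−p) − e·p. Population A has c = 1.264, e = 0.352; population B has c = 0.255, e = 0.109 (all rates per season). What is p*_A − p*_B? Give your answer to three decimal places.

0.149

A: p*_A = 1 − 0.352/1.264 = 0.7215.
B: p*_B = 1 − 0.109/0.255 = 0.5725.
p*_A − p*_B = 0.7215 − 0.5725 = 0.1490.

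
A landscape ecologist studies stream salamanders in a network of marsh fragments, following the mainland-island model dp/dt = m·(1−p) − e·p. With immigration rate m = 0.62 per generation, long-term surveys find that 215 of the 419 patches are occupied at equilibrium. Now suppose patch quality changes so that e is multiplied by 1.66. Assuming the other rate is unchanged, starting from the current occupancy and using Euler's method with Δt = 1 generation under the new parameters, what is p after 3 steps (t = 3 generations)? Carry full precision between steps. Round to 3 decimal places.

Observed p* = 215/419 = 0.51313.
Balance m(1−p*) = e·p* gives e = m(1−p*)/p* = 0.62×0.48687/0.51313 = 0.58828.
Starting from p₀ = 0.51313; update p ← p + (dp/dt)·Δt with the new parameters.
p: 0.51313 → 0.31390  (Δp = -0.19923)
p: 0.31390 → 0.43275  (Δp = +0.11885)
p: 0.43275 → 0.36185  (Δp = -0.07090)

0.362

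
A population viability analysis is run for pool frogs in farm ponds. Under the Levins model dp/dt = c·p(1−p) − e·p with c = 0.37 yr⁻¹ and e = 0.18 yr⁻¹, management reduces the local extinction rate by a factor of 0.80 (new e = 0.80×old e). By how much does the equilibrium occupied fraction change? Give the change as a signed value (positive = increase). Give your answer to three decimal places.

0.097

Before: p* = 1 − 0.18/0.37 = 0.5135.
After the change, c = 0.37, e = 0.144, so p* = 1 − 0.144/0.37 = 0.6108.
Δp* = 0.6108 − 0.5135 = +0.0973.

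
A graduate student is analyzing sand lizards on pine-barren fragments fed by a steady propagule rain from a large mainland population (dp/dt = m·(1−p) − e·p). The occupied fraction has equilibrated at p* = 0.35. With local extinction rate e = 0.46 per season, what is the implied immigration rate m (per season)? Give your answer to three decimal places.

0.248

At equilibrium m(1−p*) = e·p*, so m = e·p*/(1−p*).
m = 0.46 × 0.35 / 0.6500 = 0.1610/0.6500 = 0.2477.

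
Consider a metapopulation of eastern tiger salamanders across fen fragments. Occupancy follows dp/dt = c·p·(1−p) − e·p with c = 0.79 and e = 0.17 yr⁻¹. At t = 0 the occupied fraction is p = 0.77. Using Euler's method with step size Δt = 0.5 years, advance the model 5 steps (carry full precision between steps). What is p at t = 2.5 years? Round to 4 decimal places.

0.7824

Update rule: p ← p + [c·p·(1−p) − e·p]·Δt with Δt = 0.5.
t = 0.5: p = 0.77000 + (+0.00450) = 0.77450
t = 1: p = 0.77450 + (+0.00315) = 0.77766
t = 1.5: p = 0.77766 + (+0.00220) = 0.77985
t = 2: p = 0.77985 + (+0.00153) = 0.78138
t = 2.5: p = 0.78138 + (+0.00106) = 0.78244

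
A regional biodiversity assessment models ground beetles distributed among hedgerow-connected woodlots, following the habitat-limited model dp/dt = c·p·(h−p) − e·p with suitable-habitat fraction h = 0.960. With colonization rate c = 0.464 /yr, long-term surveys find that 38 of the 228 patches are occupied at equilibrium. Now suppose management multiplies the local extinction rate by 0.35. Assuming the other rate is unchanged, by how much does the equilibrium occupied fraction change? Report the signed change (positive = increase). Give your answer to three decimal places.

0.516

Observed p* = 38/228 = 0.16667.
Balance c(h−p*) = e gives e = 0.464×(0.96 − 0.16667) = 0.36811.
New p* = 0.96 − e/c = 0.96 − 0.12884/0.46400 = 0.68233.
Δp* = 0.68233 − 0.16667 = +0.51566.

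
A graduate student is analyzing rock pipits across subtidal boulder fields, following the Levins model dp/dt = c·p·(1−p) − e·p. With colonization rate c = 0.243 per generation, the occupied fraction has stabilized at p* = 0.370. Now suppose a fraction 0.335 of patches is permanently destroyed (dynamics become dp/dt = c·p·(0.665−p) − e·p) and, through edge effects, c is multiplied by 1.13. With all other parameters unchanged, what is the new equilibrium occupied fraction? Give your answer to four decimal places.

0.1075

Balance c(1−p*) = e gives e = 0.243×(1 − 0.37000) = 0.15309.
New p* = 0.665 − e/c = 0.665 − 0.15309/0.27459 = 0.10748.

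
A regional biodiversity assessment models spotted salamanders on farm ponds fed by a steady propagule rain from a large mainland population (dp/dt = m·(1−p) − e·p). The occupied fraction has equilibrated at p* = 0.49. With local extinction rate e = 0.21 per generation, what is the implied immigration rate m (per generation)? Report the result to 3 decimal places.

0.202

At equilibrium m(1−p*) = e·p*, so m = e·p*/(1−p*).
m = 0.21 × 0.49 / 0.5100 = 0.1029/0.5100 = 0.2018.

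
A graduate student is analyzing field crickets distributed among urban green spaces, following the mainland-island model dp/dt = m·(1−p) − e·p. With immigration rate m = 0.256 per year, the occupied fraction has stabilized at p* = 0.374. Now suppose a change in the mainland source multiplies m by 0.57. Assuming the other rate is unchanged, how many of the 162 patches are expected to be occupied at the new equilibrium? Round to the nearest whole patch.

Balance m(1−p*) = e·p* gives e = m(1−p*)/p* = 0.256×0.62600/0.37400 = 0.42849.
New p* = m/(m+e) = 0.14592/(0.14592+0.42849) = 0.25403.
Expected occupied = 162 × 0.25403 = 41.15 ≈ 41.

41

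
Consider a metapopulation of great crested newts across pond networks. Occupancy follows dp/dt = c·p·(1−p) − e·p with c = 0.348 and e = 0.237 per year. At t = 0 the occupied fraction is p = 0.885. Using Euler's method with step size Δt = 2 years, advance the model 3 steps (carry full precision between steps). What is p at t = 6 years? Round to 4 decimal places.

Update rule: p ← p + [c·p·(1−p) − e·p]·Δt with Δt = 2.
step 1: Δp = -0.34865, p = 0.53635
step 2: Δp = -0.08115, p = 0.45520
step 3: Δp = -0.04316, p = 0.41204

0.4120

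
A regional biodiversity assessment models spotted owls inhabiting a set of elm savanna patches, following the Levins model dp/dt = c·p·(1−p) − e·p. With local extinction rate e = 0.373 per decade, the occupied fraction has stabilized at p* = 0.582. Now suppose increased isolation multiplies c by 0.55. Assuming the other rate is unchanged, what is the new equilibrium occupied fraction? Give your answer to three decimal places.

0.240

Balance c(1−p*) = e gives c = e/(1 − 0.58200) = 0.373/0.41800 = 0.89234.
New p* = 1 − e/c = 1 − 0.37300/0.49079 = 0.24000.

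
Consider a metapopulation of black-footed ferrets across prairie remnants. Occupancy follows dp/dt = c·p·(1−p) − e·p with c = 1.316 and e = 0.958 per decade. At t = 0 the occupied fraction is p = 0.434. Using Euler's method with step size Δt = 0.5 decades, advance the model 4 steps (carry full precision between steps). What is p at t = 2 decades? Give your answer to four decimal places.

Update rule: p ← p + [c·p·(1−p) − e·p]·Δt with Δt = 0.5.
p: 0.43400 → 0.38775  (Δp = -0.04625)
p: 0.38775 → 0.35823  (Δp = -0.02952)
p: 0.35823 → 0.33791  (Δp = -0.02032)
p: 0.33791 → 0.32326  (Δp = -0.01465)

0.3233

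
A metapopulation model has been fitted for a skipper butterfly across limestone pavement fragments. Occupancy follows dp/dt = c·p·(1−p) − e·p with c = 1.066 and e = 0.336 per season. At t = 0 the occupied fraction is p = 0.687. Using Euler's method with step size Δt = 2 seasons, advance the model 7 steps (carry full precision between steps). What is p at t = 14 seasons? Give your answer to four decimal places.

0.6848

Update rule: p ← p + [c·p·(1−p) − e·p]·Δt with Δt = 2.
step 1: Δp = -0.00322, p = 0.68378
step 2: Δp = +0.00149, p = 0.68527
step 3: Δp = -0.00068, p = 0.68459
step 4: Δp = +0.00031, p = 0.68490
step 5: Δp = -0.00014, p = 0.68476
step 6: Δp = +0.00007, p = 0.68482
step 7: Δp = -0.00003, p = 0.68479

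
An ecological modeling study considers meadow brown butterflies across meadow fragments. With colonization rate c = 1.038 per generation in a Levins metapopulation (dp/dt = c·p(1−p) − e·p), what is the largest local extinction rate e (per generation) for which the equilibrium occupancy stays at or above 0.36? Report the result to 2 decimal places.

1 − e/c ≥ 0.36 ⇒ e ≤ c(1 − 0.36) = 1.038 × 0.6400.
e_max = 0.6643.

0.66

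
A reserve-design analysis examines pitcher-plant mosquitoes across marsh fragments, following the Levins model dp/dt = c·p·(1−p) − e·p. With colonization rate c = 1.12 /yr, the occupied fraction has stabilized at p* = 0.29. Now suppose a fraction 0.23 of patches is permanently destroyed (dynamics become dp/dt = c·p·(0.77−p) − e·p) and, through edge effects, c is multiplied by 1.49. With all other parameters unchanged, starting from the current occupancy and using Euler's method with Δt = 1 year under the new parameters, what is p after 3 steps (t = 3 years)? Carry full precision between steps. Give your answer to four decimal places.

Balance c(1−p*) = e gives e = 1.12×(1 − 0.29000) = 0.79520.
Starting from p₀ = 0.29000; update p ← p + (dp/dt)·Δt with the new parameters.
  1  |  dp/dt·Δt = +0.001689  |  p_1 = 0.291689
  2  |  dp/dt·Δt = +0.000877  |  p_2 = 0.292566
  3  |  dp/dt·Δt = +0.000451  |  p_3 = 0.293017

0.2930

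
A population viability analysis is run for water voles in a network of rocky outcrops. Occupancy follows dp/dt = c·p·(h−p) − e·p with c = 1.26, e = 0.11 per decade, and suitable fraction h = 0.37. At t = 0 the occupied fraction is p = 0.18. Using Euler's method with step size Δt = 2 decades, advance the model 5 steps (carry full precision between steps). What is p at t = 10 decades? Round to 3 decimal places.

0.282

Update rule: p ← p + [c·p·(h−p) − e·p]·Δt with Δt = 2.
  1  |  dp/dt·Δt = +0.046584  |  p_1 = 0.226584
  2  |  dp/dt·Δt = +0.032041  |  p_2 = 0.258625
  3  |  dp/dt·Δt = +0.015690  |  p_3 = 0.274314
  4  |  dp/dt·Δt = +0.005796  |  p_4 = 0.280110
  5  |  dp/dt·Δt = +0.001827  |  p_5 = 0.281937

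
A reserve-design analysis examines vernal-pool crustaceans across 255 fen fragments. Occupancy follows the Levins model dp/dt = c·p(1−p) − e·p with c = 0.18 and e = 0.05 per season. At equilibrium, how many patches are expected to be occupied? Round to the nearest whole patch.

p* = 1 − e/c = 1 − 0.05/0.18 = 0.7222.
Expected occupied patches = N × p* = 255 × 0.7222 = 184.17 ≈ 184.

184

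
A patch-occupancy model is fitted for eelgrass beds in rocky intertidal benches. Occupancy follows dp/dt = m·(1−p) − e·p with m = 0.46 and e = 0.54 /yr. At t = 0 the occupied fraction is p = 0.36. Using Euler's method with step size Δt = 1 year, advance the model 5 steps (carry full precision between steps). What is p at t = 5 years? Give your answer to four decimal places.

Update rule: p ← p + [m·(1−p) − e·p]·Δt with Δt = 1.
t = 1: p = 0.36000 + (+0.10000) = 0.46000
t = 2: p = 0.46000 + (+0.00000) = 0.46000
t = 3: p = 0.46000 + (+0.00000) = 0.46000
t = 4: p = 0.46000 + (+0.00000) = 0.46000
t = 5: p = 0.46000 + (+0.00000) = 0.46000

0.4600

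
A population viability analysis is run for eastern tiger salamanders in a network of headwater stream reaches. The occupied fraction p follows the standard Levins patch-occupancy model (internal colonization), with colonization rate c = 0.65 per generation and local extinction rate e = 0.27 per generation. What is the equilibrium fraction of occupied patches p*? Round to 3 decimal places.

0.585

Setting dp/dt = 0 and dividing through by p* gives c·(1−p*) = e.
So p* = 1 − e/c = 1 − 0.27/0.65 = 1 − 0.4154 = 0.5846.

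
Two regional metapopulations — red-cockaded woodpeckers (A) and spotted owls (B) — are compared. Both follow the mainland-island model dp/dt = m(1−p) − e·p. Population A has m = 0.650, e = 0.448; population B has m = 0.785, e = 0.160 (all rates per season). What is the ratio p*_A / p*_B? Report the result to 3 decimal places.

0.713

A: p*_A = m/(m+e) = 0.650/1.0980 = 0.5920.
B: p*_B = 0.785/0.9450 = 0.8307.
p*_A / p*_B = 0.5920/0.8307 = 0.7126.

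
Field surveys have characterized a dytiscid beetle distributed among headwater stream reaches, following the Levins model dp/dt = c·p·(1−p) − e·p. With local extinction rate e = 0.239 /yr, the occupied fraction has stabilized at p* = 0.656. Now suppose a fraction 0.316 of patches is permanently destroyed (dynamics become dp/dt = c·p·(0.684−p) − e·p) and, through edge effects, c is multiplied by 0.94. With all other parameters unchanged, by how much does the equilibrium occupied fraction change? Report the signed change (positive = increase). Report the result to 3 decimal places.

Balance c(1−p*) = e gives c = e/(1 − 0.65600) = 0.239/0.34400 = 0.69477.
New p* = 0.684 − e/c = 0.684 − 0.23900/0.65308 = 0.31804.
Δp* = 0.31804 − 0.65600 = -0.33796.

-0.338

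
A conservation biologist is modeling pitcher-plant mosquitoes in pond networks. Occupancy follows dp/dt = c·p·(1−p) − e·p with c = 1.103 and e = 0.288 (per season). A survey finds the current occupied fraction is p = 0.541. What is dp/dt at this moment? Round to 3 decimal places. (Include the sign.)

Colonization term: c·p·(1−p) = 1.103×0.541×0.4590 = 0.27390.
Extinction term: e·p = 0.15581.
dp/dt = 0.27390 − 0.15581 = 0.11809.

0.118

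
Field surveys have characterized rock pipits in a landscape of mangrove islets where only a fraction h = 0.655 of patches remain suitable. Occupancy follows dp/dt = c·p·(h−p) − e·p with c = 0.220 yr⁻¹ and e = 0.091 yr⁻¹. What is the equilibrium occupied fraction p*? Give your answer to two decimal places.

0.24

Setting dp/dt = 0 and dividing by p* gives c·(h−p*) = e.
So p* = h − e/c = 0.655 − 0.091/0.220 = 0.655 − 0.4136 = 0.2414.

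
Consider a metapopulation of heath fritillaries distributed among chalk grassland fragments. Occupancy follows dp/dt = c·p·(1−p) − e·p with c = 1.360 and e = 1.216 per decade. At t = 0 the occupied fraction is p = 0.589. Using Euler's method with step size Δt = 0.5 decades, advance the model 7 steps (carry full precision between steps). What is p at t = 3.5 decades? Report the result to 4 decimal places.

0.1889

Update rule: p ← p + [c·p·(1−p) − e·p]·Δt with Δt = 0.5.
p: 0.58900 → 0.39550  (Δp = -0.19350)
p: 0.39550 → 0.31761  (Δp = -0.07789)
p: 0.31761 → 0.27188  (Δp = -0.04573)
p: 0.27188 → 0.24119  (Δp = -0.03069)
p: 0.24119 → 0.21900  (Δp = -0.02219)
p: 0.21900 → 0.20215  (Δp = -0.01685)
p: 0.20215 → 0.18892  (Δp = -0.01323)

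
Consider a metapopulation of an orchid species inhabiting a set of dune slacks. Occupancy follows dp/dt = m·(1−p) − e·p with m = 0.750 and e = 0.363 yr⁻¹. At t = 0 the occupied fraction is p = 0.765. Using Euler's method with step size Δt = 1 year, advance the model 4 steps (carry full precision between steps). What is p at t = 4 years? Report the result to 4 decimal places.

Update rule: p ← p + [m·(1−p) − e·p]·Δt with Δt = 1.
t = 1: p = 0.76500 + (-0.10144) = 0.66356
t = 2: p = 0.66356 + (+0.01146) = 0.67502
t = 3: p = 0.67502 + (-0.00130) = 0.67372
t = 4: p = 0.67372 + (+0.00015) = 0.67387

0.6739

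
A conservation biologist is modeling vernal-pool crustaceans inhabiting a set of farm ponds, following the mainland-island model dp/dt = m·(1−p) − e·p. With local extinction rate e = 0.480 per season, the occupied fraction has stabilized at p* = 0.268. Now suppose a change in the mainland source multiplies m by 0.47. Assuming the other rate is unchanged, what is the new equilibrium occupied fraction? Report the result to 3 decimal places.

0.147

Balance m(1−p*) = e·p* gives m = e·p*/(1−p*) = 0.480×0.26800/0.73200 = 0.17574.
New p* = m/(m+e) = 0.08260/(0.08260+0.48000) = 0.14682.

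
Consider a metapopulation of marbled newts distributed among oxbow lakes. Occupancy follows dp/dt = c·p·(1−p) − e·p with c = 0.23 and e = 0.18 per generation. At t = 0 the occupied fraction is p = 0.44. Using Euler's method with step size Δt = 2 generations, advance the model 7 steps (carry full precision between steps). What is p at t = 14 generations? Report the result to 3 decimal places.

0.282

Update rule: p ← p + [c·p·(1−p) − e·p]·Δt with Δt = 2.
p: 0.44000 → 0.39494  (Δp = -0.04506)
p: 0.39494 → 0.36269  (Δp = -0.03226)
p: 0.36269 → 0.33845  (Δp = -0.02424)
p: 0.33845 → 0.31960  (Δp = -0.01885)
p: 0.31960 → 0.30457  (Δp = -0.01503)
p: 0.30457 → 0.29236  (Δp = -0.01221)
p: 0.29236 → 0.28228  (Δp = -0.01008)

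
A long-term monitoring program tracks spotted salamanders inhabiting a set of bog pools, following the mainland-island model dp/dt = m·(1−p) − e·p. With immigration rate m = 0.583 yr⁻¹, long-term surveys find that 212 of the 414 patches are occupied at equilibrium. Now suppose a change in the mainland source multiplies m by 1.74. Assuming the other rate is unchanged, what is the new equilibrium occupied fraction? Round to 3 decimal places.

Observed p* = 212/414 = 0.51208.
Balance m(1−p*) = e·p* gives e = m(1−p*)/p* = 0.583×0.48792/0.51208 = 0.55549.
New p* = m/(m+e) = 1.01442/(1.01442+0.55549) = 0.64616.

0.646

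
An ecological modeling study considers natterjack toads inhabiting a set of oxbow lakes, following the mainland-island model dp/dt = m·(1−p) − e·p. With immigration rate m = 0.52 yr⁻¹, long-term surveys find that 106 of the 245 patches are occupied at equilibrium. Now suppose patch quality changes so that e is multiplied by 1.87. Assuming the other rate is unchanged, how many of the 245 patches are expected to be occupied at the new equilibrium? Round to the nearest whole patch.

71

Observed p* = 106/245 = 0.43265.
Balance m(1−p*) = e·p* gives e = m(1−p*)/p* = 0.52×0.56735/0.43265 = 0.68190.
New p* = m/(m+e) = 0.52000/(0.52000+1.27515) = 0.28967.
Expected occupied = 245 × 0.28967 = 70.97 ≈ 71.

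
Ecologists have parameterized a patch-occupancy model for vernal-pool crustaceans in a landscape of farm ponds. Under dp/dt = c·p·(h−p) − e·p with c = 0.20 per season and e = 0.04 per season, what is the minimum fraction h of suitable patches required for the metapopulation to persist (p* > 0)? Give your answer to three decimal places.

0.200

p* = h − e/c is positive only when h > e/c.
h_min = e/c = 0.04/0.20 = 0.2000.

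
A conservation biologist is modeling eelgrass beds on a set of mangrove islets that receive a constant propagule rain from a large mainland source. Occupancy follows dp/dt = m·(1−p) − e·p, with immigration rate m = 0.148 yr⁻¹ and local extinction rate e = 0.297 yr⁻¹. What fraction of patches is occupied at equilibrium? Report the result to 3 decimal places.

0.333

At equilibrium the propagule rain into empty patches balances local extinction: m(1−p*) = e·p*.
p* = m/(m+e) = 0.148/(0.148+0.297) = 0.148/0.4450 = 0.3326.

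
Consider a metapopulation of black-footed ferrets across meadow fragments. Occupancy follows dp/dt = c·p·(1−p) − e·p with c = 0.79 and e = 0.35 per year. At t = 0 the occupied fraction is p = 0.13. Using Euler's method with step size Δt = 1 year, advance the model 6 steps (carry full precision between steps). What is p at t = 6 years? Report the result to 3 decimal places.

Update rule: p ← p + [c·p·(1−p) − e·p]·Δt with Δt = 1.
p: 0.13000 → 0.17385  (Δp = +0.04385)
p: 0.17385 → 0.22647  (Δp = +0.05262)
p: 0.22647 → 0.28559  (Δp = +0.05913)
p: 0.28559 → 0.34682  (Δp = +0.06123)
p: 0.34682 → 0.40440  (Δp = +0.05758)
p: 0.40440 → 0.45314  (Δp = +0.04874)

0.453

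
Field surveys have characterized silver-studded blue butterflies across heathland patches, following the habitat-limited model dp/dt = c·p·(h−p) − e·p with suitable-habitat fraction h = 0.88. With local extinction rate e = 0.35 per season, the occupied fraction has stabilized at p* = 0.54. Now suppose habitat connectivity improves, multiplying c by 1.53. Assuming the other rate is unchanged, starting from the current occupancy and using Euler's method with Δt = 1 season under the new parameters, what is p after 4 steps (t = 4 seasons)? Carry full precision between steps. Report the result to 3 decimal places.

0.658

Balance c(h−p*) = e gives c = e/(0.88 − 0.54000) = 0.35/0.34000 = 1.02941.
Starting from p₀ = 0.54000; update p ← p + (dp/dt)·Δt with the new parameters.
step 1: Δp = +0.10017, p = 0.64017
step 2: Δp = +0.01775, p = 0.65792
step 3: Δp = -0.00015, p = 0.65777
step 4: Δp = +0.00001, p = 0.65778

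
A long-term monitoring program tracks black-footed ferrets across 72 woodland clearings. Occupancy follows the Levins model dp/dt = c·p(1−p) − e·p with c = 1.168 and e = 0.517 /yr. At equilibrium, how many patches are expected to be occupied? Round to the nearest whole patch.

40

p* = 1 − e/c = 1 − 0.517/1.168 = 0.5574.
Expected occupied patches = N × p* = 72 × 0.5574 = 40.13 ≈ 40.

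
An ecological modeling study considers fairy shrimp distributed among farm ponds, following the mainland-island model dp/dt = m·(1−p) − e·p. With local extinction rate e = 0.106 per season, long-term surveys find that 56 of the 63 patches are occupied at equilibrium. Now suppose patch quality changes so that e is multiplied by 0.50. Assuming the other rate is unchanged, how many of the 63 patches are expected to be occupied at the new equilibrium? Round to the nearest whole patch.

Observed p* = 56/63 = 0.88889.
Balance m(1−p*) = e·p* gives m = e·p*/(1−p*) = 0.106×0.88889/0.11111 = 0.84801.
New p* = m/(m+e) = 0.84801/(0.84801+0.05300) = 0.94118.
Expected occupied = 63 × 0.94118 = 59.29 ≈ 59.

59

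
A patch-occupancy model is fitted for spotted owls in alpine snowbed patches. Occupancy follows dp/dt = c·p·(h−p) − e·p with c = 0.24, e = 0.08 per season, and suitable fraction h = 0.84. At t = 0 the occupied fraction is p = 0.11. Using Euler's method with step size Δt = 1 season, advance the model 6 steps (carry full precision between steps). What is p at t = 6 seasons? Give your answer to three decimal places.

0.183

Update rule: p ← p + [c·p·(h−p) − e·p]·Δt with Δt = 1.
step 1: Δp = +0.01047, p = 0.12047
step 2: Δp = +0.01117, p = 0.13164
step 3: Δp = +0.01185, p = 0.14349
step 4: Δp = +0.01251, p = 0.15599
step 5: Δp = +0.01313, p = 0.16912
step 6: Δp = +0.01370, p = 0.18282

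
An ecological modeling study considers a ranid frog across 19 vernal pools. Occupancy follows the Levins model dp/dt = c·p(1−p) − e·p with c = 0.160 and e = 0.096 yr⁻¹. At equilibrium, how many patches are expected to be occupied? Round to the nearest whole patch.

8

p* = 1 − e/c = 1 − 0.096/0.160 = 0.4000.
Expected occupied patches = N × p* = 19 × 0.4000 = 7.60 ≈ 8.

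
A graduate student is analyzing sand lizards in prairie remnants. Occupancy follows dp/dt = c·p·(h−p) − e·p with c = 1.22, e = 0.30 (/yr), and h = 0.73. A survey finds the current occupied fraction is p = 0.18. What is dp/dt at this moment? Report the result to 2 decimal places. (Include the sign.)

Colonization term: c·p·(h−p) = 1.22×0.18×0.5500 = 0.12078.
Extinction term: e·p = 0.05400.
dp/dt = 0.12078 − 0.05400 = 0.06678.

0.07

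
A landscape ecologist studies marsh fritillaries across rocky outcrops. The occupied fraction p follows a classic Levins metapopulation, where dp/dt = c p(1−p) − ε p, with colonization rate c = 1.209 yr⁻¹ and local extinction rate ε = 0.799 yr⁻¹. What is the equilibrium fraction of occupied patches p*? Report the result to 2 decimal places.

0.34

At equilibrium, colonization balances extinction: c·p*·(1−p*) = ε·p*.
So p* = 1 − ε/c = 1 − 0.799/1.209 = 1 − 0.6609 = 0.3391.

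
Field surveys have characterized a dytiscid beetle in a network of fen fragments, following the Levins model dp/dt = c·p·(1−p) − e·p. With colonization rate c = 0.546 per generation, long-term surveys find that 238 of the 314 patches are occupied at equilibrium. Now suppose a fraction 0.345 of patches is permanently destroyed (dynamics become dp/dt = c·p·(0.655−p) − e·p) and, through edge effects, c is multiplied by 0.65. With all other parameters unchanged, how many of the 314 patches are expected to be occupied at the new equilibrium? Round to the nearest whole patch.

89

Observed p* = 238/314 = 0.75796.
Balance c(1−p*) = e gives e = 0.546×(1 − 0.75796) = 0.13215.
New p* = 0.655 − e/c = 0.655 − 0.13215/0.35490 = 0.28264.
Expected occupied = 314 × 0.28264 = 88.75 ≈ 89.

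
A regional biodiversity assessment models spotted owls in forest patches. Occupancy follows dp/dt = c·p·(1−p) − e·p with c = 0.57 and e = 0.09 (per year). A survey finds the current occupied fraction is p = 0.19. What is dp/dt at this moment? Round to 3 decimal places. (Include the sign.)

Colonization term: c·p·(1−p) = 0.57×0.19×0.8100 = 0.08772.
Extinction term: e·p = 0.01710.
dp/dt = 0.08772 − 0.01710 = 0.07062.

0.071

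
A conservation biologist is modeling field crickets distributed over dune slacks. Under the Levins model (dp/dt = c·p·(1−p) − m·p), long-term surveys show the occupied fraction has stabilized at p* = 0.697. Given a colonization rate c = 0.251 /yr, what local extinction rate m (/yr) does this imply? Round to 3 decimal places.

0.076

At equilibrium c(1−p*) = m.
m = 0.251 × (1 − 0.697) = 0.251 × 0.3030 = 0.0761.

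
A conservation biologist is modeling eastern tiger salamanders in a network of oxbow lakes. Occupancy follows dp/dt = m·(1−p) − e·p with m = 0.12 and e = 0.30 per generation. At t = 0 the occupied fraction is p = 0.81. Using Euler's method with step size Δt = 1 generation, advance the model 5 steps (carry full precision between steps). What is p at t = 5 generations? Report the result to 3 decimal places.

0.320

Update rule: p ← p + [m·(1−p) − e·p]·Δt with Δt = 1.
p: 0.81000 → 0.58980  (Δp = -0.22020)
p: 0.58980 → 0.46208  (Δp = -0.12772)
p: 0.46208 → 0.38801  (Δp = -0.07408)
p: 0.38801 → 0.34505  (Δp = -0.04296)
p: 0.34505 → 0.32013  (Δp = -0.02492)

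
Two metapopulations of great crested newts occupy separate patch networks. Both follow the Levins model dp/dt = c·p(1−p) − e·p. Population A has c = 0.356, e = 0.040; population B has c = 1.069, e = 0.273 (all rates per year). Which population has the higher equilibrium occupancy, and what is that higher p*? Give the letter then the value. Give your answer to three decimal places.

A, 0.888

A: p*_A = 1 − 0.040/0.356 = 0.8876.
B: p*_B = 1 − 0.273/1.069 = 0.7446.
A is higher at 0.8876.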